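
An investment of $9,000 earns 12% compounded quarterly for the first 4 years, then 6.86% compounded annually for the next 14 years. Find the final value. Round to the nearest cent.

$36,563.73

After 4 years at 12%: 9,000 × 1.6047064391 ≈ 14,442.3580.
Then 14 years at 6.86%: 14,442.3580 × 2.5317007943 ≈ 36,563.7291.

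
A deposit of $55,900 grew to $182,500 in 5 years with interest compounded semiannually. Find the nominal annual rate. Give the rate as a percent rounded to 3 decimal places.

25.121%

The 10-period growth factor is 182,500/55,900 = 3.26476.
r/2 = 3.26476^(1/10) − 1 ≈ 0.125603, so r ≈ 2·0.125603 = 25.12053%.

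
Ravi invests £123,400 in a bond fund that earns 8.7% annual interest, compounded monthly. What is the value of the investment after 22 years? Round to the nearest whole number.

Periodic rate = 8.7%/12 = 0.00725; periods = 12·22 = 264.
A = 123,400·(1 + 0.00725)^264 ≈ 123,400·6.7335002402 ≈ 830,913.9296.

£830,914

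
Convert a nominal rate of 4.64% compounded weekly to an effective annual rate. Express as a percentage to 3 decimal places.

EAR = (1 + 4.64%/52)^52 − 1 = (1 + 0.000892308)^52 − 1.
(1 + 0.000892308)^52 ≈ 1.047472, so EAR ≈ 4.74717%.

4.747%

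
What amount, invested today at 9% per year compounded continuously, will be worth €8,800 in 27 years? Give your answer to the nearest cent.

P = A·e^(−rt) = 8,800·e^(−2.43).
e^(−2.43) ≈ 0.08803683258, so P ≈ 774.7241.

€774.72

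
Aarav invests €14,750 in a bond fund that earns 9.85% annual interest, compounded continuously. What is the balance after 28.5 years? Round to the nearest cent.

A = P·e^(rt) = 14,750·e^(0.0985·28.5) = 14,750·e^2.80725.
e^2.80725 ≈ 16.5643036924, so A ≈ 244,323.4795.

€244,323.48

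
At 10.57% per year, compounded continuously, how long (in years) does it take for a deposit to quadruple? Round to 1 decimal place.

13.1 years

e^(0.1057t) = 4, so 0.1057t = ln 4 ≈ 1.3863.
t ≈ 1.3863/0.1057 ≈ 13.1154.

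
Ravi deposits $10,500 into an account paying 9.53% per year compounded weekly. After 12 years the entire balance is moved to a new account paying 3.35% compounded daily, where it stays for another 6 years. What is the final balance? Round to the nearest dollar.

$40,242

Phase 1: 10,500·(1 + 0.0953/52)^624 ≈ 32,915.0040.
Phase 2: 32,915.0040·(1 + 0.0335/365)^2190 ≈ 40,242.3281.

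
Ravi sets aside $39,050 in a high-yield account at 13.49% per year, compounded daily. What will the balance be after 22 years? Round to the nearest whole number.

Periodic rate = 13.49%/365 = 0.000369589; periods = 365·22 = 8030.
A = 39,050·(1 + 0.1349/365)^8030 ≈ 39,050·19.438423536 ≈ 759,070.4391.

$759,070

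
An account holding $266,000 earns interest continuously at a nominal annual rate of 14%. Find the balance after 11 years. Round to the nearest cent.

$1,240,781.01

A = P·e^(rt) = 266,000·e^(0.14·11) = 266,000·e^1.54.
e^1.54 ≈ 4.664590270988, so A ≈ 1,240,781.0121.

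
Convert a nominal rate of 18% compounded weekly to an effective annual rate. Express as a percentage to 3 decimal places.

19.685%

EAR = (1 + 18%/52)^52 − 1 = (1 + 0.00346154)^52 − 1.
(1 + 0.00346154)^52 ≈ 1.196845, so EAR ≈ 19.68453%.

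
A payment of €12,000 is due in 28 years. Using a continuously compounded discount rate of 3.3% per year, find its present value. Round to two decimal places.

P = A·e^(−rt) = 12,000·e^(−0.924).
e^(−0.924) ≈ 0.39692814883, so P ≈ 4,763.1378.

€4,763.14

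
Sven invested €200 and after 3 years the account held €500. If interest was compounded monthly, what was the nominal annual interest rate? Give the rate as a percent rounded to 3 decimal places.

The 36-period growth factor is 500/200 = 2.5.
r/12 = 2.5^(1/36) − 1 ≈ 0.0257792, so r ≈ 12·0.0257792 = 30.93504%.

30.935%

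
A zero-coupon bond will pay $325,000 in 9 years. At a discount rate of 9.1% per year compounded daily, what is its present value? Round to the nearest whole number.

Periodic rate = 9.1%/365 = 0.000249315; 3285 periods.
P = 325,000/(1 + 0.091/365)^3285 ≈ 325,000/2.26799894896 ≈ 143,298.1264.

$143,298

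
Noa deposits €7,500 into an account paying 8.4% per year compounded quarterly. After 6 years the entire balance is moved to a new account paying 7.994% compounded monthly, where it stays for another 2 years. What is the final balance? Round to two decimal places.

€14,483.84

Phase 1: 7,500·(1 + 0.021)^24 ≈ 12,350.3445.
Phase 2: 12,350.3445·(1 + 0.07994/12)^24 ≈ 14,483.8434.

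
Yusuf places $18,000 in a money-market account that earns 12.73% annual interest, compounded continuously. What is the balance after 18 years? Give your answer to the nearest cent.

$177,997.90

A = P·e^(rt) = 18,000·e^(0.1273·18) = 18,000·e^2.2914.
e^2.2914 ≈ 9.88877227588, so A ≈ 177,997.9010.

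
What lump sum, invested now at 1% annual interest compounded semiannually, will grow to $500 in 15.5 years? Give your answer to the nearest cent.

Growth factor = (1 + 0.005)^31 ≈ 1.16720708.
P = 500/1.16720708 ≈ 428.3730.

$428.37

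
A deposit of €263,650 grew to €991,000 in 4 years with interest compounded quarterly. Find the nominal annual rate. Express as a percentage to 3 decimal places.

The 16-period growth factor is 991,000/263,650 = 3.75877.
r/4 = 3.75877^(1/16) − 1 ≈ 0.0862765, so r ≈ 4·0.0862765 = 34.51058%.

34.511%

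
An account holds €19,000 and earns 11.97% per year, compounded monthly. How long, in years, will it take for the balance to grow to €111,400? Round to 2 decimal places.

14.85 years

(1 + 0.009975)^(12t) = 111,400/19,000 = 5.8632.
12t·ln(1 + 0.009975) = ln(5.8632); 12t = 1.7687/0.00992558 ≈ 178.1950.
t ≈ 14.8496 years.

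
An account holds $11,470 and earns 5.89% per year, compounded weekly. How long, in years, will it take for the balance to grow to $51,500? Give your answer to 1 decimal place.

25.5 years

(1 + 0.00113269)^(52t) = 51,500/11,470 = 4.49.
52t·ln(1 + 0.00113269) = ln(4.49); 52t = 1.5018/0.00113205 ≈ 1326.6597.
t ≈ 25.5127 years.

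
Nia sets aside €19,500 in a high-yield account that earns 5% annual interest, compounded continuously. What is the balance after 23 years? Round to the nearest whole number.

€61,585

A = P·e^(rt) = 19,500·e^(0.05·23) = 19,500·e^1.15.
e^1.15 ≈ 3.1581929097, so A ≈ 61,584.7617.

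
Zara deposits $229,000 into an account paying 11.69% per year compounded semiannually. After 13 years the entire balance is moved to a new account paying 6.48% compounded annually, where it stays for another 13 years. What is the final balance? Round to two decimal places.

Phase 1: 229,000·(1 + 0.05845)^26 ≈ 1,002,915.8869.
Phase 2: 1,002,915.8869·(1 + 0.0648)^13 ≈ 2,268,553.6940.

$2,268,553.69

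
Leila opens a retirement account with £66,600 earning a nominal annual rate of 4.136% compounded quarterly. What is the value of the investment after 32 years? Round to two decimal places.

£248,496.51

Periodic rate = 4.136%/4 = 0.01034; periods = 4·32 = 128.
A = 66,600·(1 + 0.01034)^128 ≈ 66,600·3.73117876725 ≈ 248,496.5059.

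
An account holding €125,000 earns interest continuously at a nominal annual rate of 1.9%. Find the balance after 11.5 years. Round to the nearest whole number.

€155,526

A = P·e^(rt) = 125,000·e^(0.019·11.5) = 125,000·e^0.2185.
e^0.2185 ≈ 1.24420901663, so A ≈ 155,526.1271.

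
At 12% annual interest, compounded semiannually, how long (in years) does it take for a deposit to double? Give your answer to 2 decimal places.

5.95 years

(1 + 0.06)^(2t) = 2.
2t = ln 2 / ln(1 + 0.06) ≈ 0.69315/0.0582689 ≈ 11.8957.
t ≈ 5.9478.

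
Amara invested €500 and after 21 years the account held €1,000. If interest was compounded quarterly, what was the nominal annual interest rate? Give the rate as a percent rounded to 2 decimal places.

The 84-period growth factor is 1,000/500 = 2.
r/4 = 2^(1/84) − 1 ≈ 0.00828589, so r ≈ 4·0.00828589 = 3.31436%.

3.31%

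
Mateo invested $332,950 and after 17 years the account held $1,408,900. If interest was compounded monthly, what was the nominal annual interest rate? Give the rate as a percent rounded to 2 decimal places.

(1 + r/12)^204 = 1,408,900/332,950 = 4.23157.
1 + r/12 = 4.23157^(1/204) ≈ 1.007096, so r/12 ≈ 0.00709649.
r ≈ 12·0.00709649 = 8.51579%.

8.52%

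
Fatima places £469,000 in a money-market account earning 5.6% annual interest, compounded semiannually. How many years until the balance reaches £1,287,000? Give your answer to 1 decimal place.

18.3 years

(1 + 0.028)^(2t) = 1,287,000/469,000 = 2.7441.
2t·ln(1 + 0.028) = ln(2.7441); 2t = 1.0095/0.0276152 ≈ 36.5548.
t ≈ 18.2774 years.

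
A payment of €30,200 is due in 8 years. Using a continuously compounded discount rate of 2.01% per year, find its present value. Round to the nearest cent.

P = A·e^(−rt) = 30,200·e^(−0.1608).
e^(−0.1608) ≈ 0.85146234655, so P ≈ 25,714.1629.

€25,714.16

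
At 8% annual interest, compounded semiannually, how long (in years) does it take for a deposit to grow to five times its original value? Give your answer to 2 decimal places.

20.52 years

(1 + 0.04)^(2t) = 5.
2t = ln 5 / ln(1 + 0.04) ≈ 1.6094/0.0392207 ≈ 41.0354.
t ≈ 20.5177.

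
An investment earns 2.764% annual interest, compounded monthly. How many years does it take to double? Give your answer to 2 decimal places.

(1 + 0.00230333)^(12t) = 2.
12t = ln 2 / ln(1 + 0.00230333) ≈ 0.69315/0.00230068 ≈ 301.2786.
t ≈ 25.1066.

25.11 years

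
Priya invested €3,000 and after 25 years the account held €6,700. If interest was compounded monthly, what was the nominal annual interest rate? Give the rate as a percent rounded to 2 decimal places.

3.22%

(1 + r/12)^300 = 6,700/3,000 = 2.23333.
1 + r/12 = 2.23333^(1/300) ≈ 1.002682, so r/12 ≈ 0.00268191.
r ≈ 12·0.00268191 = 3.21829%.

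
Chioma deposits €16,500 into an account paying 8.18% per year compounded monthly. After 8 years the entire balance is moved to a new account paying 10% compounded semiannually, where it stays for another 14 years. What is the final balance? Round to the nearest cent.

After 8 years at 8.18%: 16,500 × 1.91972063167 ≈ 31,675.3904.
Then 14 years at 10%: 31,675.3904 × 3.92012913846 ≈ 124,171.6210.

€124,171.62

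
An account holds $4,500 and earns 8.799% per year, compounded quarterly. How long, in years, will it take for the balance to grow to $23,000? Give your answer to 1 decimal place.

(1 + 0.0219975)^(4t) = 23,000/4,500 = 5.1111.
4t·ln(1 + 0.0219975) = ln(5.1111); 4t = 1.6314/0.021759 ≈ 74.9765.
t ≈ 18.7441 years.

18.7 years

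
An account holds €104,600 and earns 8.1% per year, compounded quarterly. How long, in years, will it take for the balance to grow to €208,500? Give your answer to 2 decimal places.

We need (1 + 0.02025)^(4t) = 1.9933, so 4t = ln 1.9933 / ln 1.02025 ≈ 34.4077.
t ≈ 34.4077/4 = 8.6019 years.

8.60 years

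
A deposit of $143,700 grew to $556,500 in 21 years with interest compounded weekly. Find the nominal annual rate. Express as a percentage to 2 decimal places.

6.45%

(1 + r/52)^1092 = 556,500/143,700 = 3.87265.
1 + r/52 = 3.87265^(1/1092) ≈ 1.001241, so r/52 ≈ 0.00124064.
r ≈ 52·0.00124064 = 6.45133%.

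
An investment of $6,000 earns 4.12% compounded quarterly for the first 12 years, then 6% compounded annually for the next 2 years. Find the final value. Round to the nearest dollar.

Phase 1: 6,000·(1 + 0.0103)^48 ≈ 9,812.2407.
Phase 2: 9,812.2407·(1 + 0.06)^2 ≈ 11,025.0337.

$11,025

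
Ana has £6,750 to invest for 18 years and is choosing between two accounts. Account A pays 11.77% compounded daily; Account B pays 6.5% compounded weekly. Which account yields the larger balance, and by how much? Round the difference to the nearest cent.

A: (1 + 0.1177/365)^6570 ≈ 8.3166413168, so 6,750 × 8.3166413168 ≈ 56,137.3289.
B: (1 + 0.00125)^936 ≈ 3.2196393778, so 6,750 × 3.2196393778 ≈ 21,732.5658.
Difference ≈ 34,404.7631 in favor of A.

Account A, by £34,404.76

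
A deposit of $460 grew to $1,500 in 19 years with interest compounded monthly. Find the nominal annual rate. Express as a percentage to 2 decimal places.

6.24%

The 228-period growth factor is 1,500/460 = 3.26087.
r/12 = 3.26087^(1/228) − 1 ≈ 0.00519764, so r ≈ 12·0.00519764 = 6.23717%.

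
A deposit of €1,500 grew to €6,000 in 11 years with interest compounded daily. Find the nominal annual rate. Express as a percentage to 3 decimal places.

(1 + r/365)^4015 = 6,000/1,500 = 4.
1 + r/365 = 4^(1/4015) ≈ 1.000345, so r/365 ≈ 0.000345338.
r ≈ 365·0.000345338 = 12.60485%.

12.605%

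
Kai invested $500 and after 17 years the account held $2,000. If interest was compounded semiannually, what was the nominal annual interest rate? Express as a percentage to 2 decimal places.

(1 + r/2)^34 = 2,000/500 = 4.
1 + r/2 = 4^(1/34) ≈ 1.041616, so r/2 ≈ 0.041616.
r ≈ 2·0.041616 = 8.32320%.

8.32%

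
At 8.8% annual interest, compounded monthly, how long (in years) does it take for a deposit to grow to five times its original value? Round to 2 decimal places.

18.36 years

(1 + 0.00733333)^(12t) = 5.
12t = ln 5 / ln(1 + 0.00733333) ≈ 1.6094/0.00730658 ≈ 220.2725.
t ≈ 18.3560.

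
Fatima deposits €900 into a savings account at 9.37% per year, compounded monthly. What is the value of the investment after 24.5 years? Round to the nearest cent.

€8,858.46

Periodic rate = 9.37%/12 = 0.00780833; periods = 12·24.5 = 294.
A = 900·(1 + 0.0937/12)^294 ≈ 900·9.842736614 ≈ 8,858.4630.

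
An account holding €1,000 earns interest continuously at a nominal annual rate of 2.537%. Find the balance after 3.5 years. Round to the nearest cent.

A = P·e^(rt) = 1,000·e^(0.02537·3.5) = 1,000·e^0.088795.
e^0.088795 ≈ 1.092856598, so A ≈ 1,092.8566.

€1,092.86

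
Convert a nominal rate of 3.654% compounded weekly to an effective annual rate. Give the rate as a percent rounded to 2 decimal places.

3.72%

EAR = (1 + 3.654%/52)^52 − 1 = (1 + 0.000702692)^52 − 1.
(1 + 0.000702692)^52 ≈ 1.037202, so EAR ≈ 3.72025%.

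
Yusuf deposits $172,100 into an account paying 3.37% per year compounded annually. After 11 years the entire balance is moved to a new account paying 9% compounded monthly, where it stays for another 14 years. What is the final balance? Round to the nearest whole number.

Phase 1: 172,100·(1 + 0.0337)^11 ≈ 247,810.9824.
Phase 2: 247,810.9824·(1 + 0.0075)^168 ≈ 869,540.3865.

$869,540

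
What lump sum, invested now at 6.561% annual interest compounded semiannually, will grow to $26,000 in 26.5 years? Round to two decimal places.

Periodic rate = 6.561%/2 = 0.032805; 53 periods.
P = 26,000/(1 + 0.032805)^53 ≈ 26,000/5.5331390387 ≈ 4,698.9602.

$4,698.96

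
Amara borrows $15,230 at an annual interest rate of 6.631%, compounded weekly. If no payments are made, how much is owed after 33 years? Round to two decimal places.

Periodic rate = 6.631%/52 = 0.00127519; periods = 52·33 = 1716.
A = 15,230·(1 + 0.06631/52)^1716 ≈ 15,230·8.90698658153 ≈ 135,653.4056.

$135,653.41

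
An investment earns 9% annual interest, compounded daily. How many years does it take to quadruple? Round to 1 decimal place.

15.4 years

(1 + 0.000246575)^(365t) = 4.
365t = ln 4 / ln(1 + 0.000246575) ≈ 1.3863/0.000246545 ≈ 5622.8869.
t ≈ 15.4052.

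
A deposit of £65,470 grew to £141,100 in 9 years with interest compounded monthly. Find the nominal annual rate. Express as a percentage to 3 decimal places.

8.562%

(1 + r/12)^108 = 141,100/65,470 = 2.15519.
1 + r/12 = 2.15519^(1/108) ≈ 1.007135, so r/12 ≈ 0.00713531.
r ≈ 12·0.00713531 = 8.56237%.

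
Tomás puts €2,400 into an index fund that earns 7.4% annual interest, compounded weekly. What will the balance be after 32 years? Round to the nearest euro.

€25,579

Growth factor = (1 + 0.074/52)^1664 ≈ 10.658062774.
A ≈ 2,400 × 10.658062774 ≈ 25,579.3507.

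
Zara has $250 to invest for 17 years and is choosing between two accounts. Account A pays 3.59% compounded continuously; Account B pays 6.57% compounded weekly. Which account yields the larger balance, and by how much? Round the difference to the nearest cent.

A: e^(0.0359·17) = e^0.6103 ≈ 1.84098361, so 250 × 1.84098361 ≈ 460.2459.
B: (1 + 0.0657/52)^884 ≈ 3.05321463, so 250 × 3.05321463 ≈ 763.3037.
Difference ≈ 303.0578 in favor of B.

Account B, by $303.06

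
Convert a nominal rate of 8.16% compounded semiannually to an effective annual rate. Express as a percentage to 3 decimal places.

EAR = (1 + 8.16%/2)^2 − 1 = (1 + 0.0408)^2 − 1.
(1 + 0.0408)^2 ≈ 1.083265, so EAR ≈ 8.32646%.

8.326%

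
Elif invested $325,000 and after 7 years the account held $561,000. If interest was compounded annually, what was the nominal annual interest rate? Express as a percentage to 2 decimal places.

The 7-period growth factor is 561,000/325,000 = 1.72615.
r = 1.72615^(1/7) − 1 ≈ 0.0811066, i.e. 8.11066%.

8.11%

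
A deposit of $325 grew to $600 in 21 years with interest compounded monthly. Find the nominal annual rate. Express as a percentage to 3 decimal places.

2.923%

The 252-period growth factor is 600/325 = 1.84615.
r/12 = 1.84615^(1/252) − 1 ≈ 0.00243592, so r ≈ 12·0.00243592 = 2.92310%.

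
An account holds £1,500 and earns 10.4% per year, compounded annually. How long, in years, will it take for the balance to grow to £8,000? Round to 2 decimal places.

We need (1 + 0.104)^t = 5.3333, so t = ln 5.3333 / ln 1.104 ≈ 16.9191.

16.92 years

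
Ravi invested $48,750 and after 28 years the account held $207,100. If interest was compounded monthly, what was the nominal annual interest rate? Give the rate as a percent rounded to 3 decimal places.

5.177%

(1 + r/12)^336 = 207,100/48,750 = 4.24821.
1 + r/12 = 4.24821^(1/336) ≈ 1.004314, so r/12 ≈ 0.00431433.
r ≈ 12·0.00431433 = 5.17720%.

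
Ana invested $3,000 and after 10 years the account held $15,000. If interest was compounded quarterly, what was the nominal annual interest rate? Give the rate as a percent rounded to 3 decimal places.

(1 + r/4)^40 = 15,000/3,000 = 5.
1 + r/4 = 5^(1/40) ≈ 1.041056, so r/4 ≈ 0.0410564.
r ≈ 4·0.0410564 = 16.42255%.

16.423%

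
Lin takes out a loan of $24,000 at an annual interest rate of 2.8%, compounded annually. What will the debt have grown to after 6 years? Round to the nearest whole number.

$28,325

Annual rate = 2.8% = 0.028; years = 6.
A = 24,000·(1 + 0.028)^6 ≈ 24,000·1.1802083636 ≈ 28,325.0007.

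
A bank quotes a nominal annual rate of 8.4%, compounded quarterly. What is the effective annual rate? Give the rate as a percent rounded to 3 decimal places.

8.668%

EAR = (1 + 8.4%/4)^4 − 1 = (1 + 0.021)^4 − 1.
(1 + 0.021)^4 ≈ 1.086683, so EAR ≈ 8.66832%.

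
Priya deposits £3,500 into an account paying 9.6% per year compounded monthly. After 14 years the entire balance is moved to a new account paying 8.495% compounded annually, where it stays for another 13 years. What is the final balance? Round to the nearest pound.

£38,527

After 14 years at 9.6%: 3,500 × 3.813900814 ≈ 13,348.6528.
Then 13 years at 8.495%: 13,348.6528 × 2.8861999444 ≈ 38,526.8811.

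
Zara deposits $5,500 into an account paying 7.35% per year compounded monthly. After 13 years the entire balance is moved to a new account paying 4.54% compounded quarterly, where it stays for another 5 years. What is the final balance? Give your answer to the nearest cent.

After 13 years at 7.35%: 5,500 × 2.5924041162 ≈ 14,258.2226.
Then 5 years at 4.54%: 14,258.2226 × 1.2532265183 ≈ 17,868.7827.

$17,868.78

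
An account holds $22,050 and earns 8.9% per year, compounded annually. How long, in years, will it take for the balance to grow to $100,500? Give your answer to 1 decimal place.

We need (1 + 0.089)^t = 4.5578, so t = ln 4.5578 / ln 1.089 ≈ 17.7909.

17.8 years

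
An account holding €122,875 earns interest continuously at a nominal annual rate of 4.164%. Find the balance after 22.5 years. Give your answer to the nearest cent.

A = P·e^(rt) = 122,875·e^(0.04164·22.5) = 122,875·e^0.9369.
e^0.9369 ≈ 2.55205776394, so A ≈ 313,584.0977.

€313,584.10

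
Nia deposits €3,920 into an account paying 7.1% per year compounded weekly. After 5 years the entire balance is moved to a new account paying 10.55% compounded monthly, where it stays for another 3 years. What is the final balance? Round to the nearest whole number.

€7,660

Phase 1: 3,920·(1 + 0.071/52)^260 ≈ 5,589.2746.
Phase 2: 5,589.2746·(1 + 0.1055/12)^36 ≈ 7,659.6504.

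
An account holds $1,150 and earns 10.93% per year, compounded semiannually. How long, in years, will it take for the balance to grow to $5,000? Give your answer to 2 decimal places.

We need (1 + 0.05465)^(2t) = 4.3478, so 2t = ln 4.3478 / ln 1.05465 ≈ 27.6208.
t ≈ 27.6208/2 = 13.8104 years.

13.81 years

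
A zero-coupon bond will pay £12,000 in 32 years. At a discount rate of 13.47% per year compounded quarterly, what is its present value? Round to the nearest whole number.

£173

Periodic rate = 13.47%/4 = 0.033675; 128 periods.
P = 12,000/(1 + 0.033675)^128 ≈ 12,000/69.36711491 ≈ 172.9926.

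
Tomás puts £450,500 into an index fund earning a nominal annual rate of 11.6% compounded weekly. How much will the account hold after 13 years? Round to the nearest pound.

Periodic rate = 11.6%/52 = 0.00223077; periods = 52·13 = 676.
A = 450,500·(1 + 0.116/52)^676 ≈ 450,500·4.510105281513 ≈ 2,031,802.4293.

£2,031,802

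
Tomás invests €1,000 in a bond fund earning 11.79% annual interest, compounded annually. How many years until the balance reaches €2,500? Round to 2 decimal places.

We need (1 + 0.1179)^t = 2.5, so t = ln 2.5 / ln 1.1179 ≈ 8.2214.

8.22 years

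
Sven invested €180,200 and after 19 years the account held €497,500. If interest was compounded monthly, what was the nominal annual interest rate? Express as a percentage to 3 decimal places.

The 228-period growth factor is 497,500/180,200 = 2.76082.
r/12 = 2.76082^(1/228) − 1 ≈ 0.00446401, so r ≈ 12·0.00446401 = 5.35681%.

5.357%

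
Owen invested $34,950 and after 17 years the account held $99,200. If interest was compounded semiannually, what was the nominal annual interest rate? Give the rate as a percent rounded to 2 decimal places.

The 34-period growth factor is 99,200/34,950 = 2.83834.
r/2 = 2.83834^(1/34) − 1 ≈ 0.0311585, so r ≈ 2·0.0311585 = 6.23170%.

6.23%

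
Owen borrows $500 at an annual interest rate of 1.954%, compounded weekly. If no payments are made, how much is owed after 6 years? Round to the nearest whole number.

Periodic rate = 1.954%/52 = 0.000375769; periods = 52·6 = 312.
A = 500·(1 + 0.01954/52)^312 ≈ 500·1.12436449 ≈ 562.1822.

$562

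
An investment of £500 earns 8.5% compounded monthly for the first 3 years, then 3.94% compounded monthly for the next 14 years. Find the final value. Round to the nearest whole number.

£1,118

After 3 years at 8.5%: 500 × 1.289302168 ≈ 644.6511.
Then 14 years at 3.94%: 644.6511 × 1.734460535 ≈ 1,118.1219.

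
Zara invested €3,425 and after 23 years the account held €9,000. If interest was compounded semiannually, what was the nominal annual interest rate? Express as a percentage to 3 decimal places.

(1 + r/2)^46 = 9,000/3,425 = 2.62774.
1 + r/2 = 2.62774^(1/46) ≈ 1.021225, so r/2 ≈ 0.0212248.
r ≈ 2·0.0212248 = 4.24496%.

4.245%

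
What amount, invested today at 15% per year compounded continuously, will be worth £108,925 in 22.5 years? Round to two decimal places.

£3,727.21

P = A·e^(−rt) = 108,925·e^(−3.375).
e^(−3.375) ≈ 0.0342181183117, so P ≈ 3,727.2085.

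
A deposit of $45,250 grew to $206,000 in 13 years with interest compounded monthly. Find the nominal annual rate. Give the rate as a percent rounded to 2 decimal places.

(1 + r/12)^156 = 206,000/45,250 = 4.55249.
1 + r/12 = 4.55249^(1/156) ≈ 1.009763, so r/12 ≈ 0.00976321.
r ≈ 12·0.00976321 = 11.71585%.

11.72%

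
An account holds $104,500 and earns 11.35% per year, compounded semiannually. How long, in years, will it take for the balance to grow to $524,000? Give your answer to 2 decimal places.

14.60 years

We need (1 + 0.05675)^(2t) = 5.0144, so 2t = ln 5.0144 / ln 1.05675 ≈ 29.2094.
t ≈ 29.2094/2 = 14.6047 years.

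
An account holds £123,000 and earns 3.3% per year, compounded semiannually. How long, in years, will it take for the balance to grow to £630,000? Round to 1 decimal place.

49.9 years

(1 + 0.0165)^(2t) = 630,000/123,000 = 5.122.
2t·ln(1 + 0.0165) = ln(5.122); 2t = 1.6335/0.0163654 ≈ 99.8167.
t ≈ 49.9083 years.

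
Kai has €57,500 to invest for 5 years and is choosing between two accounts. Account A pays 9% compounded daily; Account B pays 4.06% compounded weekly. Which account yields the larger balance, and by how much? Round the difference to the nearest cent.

Account A growth factor: (1 + 0.09/365)^1825 ≈ 1.5682251931; balance ≈ 90,172.9486.
Account B growth factor: (1 + 0.0406/52)^260 ≈ 1.224975438; balance ≈ 70,436.0877.
Account A is larger by 19,736.8609.

Account A, by €19,736.86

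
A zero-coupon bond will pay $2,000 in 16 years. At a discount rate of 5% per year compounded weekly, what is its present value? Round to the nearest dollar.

$899

Growth factor = (1 + 0.05/52)^832 ≈ 2.224685664.
P = 2,000/2.224685664 ≈ 899.0034.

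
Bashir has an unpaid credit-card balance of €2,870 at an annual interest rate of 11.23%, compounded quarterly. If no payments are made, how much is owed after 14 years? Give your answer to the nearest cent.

Growth factor = (1 + 0.028075)^56 ≈ 4.7139905881.
A ≈ 2,870 × 4.7139905881 ≈ 13,529.1530.

€13,529.15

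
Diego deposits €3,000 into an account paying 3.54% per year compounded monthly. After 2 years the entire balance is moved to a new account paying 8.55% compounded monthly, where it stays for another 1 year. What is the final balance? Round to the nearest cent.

€3,506.10

Phase 1: 3,000·(1 + 0.00295)^24 ≈ 3,219.7640.
Phase 2: 3,219.7640·(1 + 0.007125)^12 ≈ 3,506.1021.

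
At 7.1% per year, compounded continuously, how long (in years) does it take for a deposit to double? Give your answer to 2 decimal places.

e^(0.071t) = 2, so 0.071t = ln 2 ≈ 0.69315.
t ≈ 0.69315/0.071 ≈ 9.7626.

9.76 years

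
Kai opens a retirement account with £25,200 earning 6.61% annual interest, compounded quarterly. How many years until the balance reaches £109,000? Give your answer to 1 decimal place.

We need (1 + 0.016525)^(4t) = 4.3254, so 4t = ln 4.3254 / ln 1.016525 ≈ 89.3538.
t ≈ 89.3538/4 = 22.3384 years.

22.3 years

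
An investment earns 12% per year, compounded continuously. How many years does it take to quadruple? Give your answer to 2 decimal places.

11.55 years

e^(0.12t) = 4, so 0.12t = ln 4 ≈ 1.3863.
t ≈ 1.3863/0.12 ≈ 11.5525.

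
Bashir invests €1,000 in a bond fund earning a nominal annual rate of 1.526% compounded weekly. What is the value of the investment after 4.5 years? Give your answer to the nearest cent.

Growth factor = (1 + 0.01526/52)^234 ≈ 1.071071903.
A ≈ 1,000 × 1.071071903 ≈ 1,071.0719.

€1,071.07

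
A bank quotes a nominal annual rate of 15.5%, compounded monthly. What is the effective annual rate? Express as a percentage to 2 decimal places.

One year is 12 periods at 0.0129167 each: (1 + 0.0129167)^12 ≈ 1.1665.
EAR = 1.1665 − 1 ≈ 16.64996%.

16.65%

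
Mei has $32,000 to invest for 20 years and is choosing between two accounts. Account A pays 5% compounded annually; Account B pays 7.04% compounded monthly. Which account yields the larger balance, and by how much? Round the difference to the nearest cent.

Account B, by $45,366.12

Account A growth factor: (1 + 0.05)^20 ≈ 2.6532977051; balance ≈ 84,905.5266.
Account B growth factor: (1 + 0.0704/12)^240 ≈ 4.07098892613; balance ≈ 130,271.6456.
Account B is larger by 45,366.1191.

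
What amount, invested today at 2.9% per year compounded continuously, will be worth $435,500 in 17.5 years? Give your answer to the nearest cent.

P = A·e^(−rt) = 435,500·e^(−0.5075).
e^(−0.5075) ≈ 0.601998695873, so P ≈ 262,170.4321.

$262,170.43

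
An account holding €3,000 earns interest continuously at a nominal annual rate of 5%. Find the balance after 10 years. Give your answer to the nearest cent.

A = P·e^(rt) = 3,000·e^(0.05·10) = 3,000·e^0.5.
e^0.5 ≈ 1.648721271, so A ≈ 4,946.1638.

€4,946.16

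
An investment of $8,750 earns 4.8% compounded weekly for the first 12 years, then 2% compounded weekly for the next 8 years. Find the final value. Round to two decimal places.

$18,260.81

Phase 1: 8,750·(1 + 0.048/52)^624 ≈ 15,561.3149.
Phase 2: 15,561.3149·(1 + 0.02/52)^416 ≈ 18,260.8104.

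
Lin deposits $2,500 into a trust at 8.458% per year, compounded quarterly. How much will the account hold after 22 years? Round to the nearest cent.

Periodic rate = 8.458%/4 = 0.021145; periods = 4·22 = 88.
A = 2,500·(1 + 0.021145)^88 ≈ 2,500·6.3051080857 ≈ 15,762.7702.

$15,762.77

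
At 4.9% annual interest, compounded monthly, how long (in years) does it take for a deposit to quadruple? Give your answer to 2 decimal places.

(1 + 0.00408333)^(12t) = 4.
12t = ln 4 / ln(1 + 0.00408333) ≈ 1.3863/0.00407502 ≈ 340.1933.
t ≈ 28.3494.

28.35 years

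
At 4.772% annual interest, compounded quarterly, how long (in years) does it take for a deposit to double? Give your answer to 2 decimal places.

14.61 years

(1 + 0.01193)^(4t) = 2.
4t = ln 2 / ln(1 + 0.01193) ≈ 0.69315/0.0118594 ≈ 58.4471.
t ≈ 14.6118.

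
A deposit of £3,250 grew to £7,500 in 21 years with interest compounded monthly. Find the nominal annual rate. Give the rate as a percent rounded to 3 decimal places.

(1 + r/12)^252 = 7,500/3,250 = 2.30769.
1 + r/12 = 2.30769^(1/252) ≈ 1.003324, so r/12 ≈ 0.00332396.
r ≈ 12·0.00332396 = 3.98875%.

3.989%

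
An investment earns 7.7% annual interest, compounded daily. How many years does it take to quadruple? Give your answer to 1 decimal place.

(1 + 0.000210959)^(365t) = 4.
365t = ln 4 / ln(1 + 0.000210959) ≈ 1.3863/0.000210937 ≈ 6572.0885.
t ≈ 18.0057.

18.0 years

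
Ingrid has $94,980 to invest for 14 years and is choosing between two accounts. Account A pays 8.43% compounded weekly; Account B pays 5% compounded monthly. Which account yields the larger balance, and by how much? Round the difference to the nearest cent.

A: (1 + 0.0843/52)^728 ≈ 3.25191609325, so 94,980 × 3.25191609325 ≈ 308,866.9905.
B: (1 + 0.05/12)^168 ≈ 2.01082624541, so 94,980 × 2.01082624541 ≈ 190,988.2768.
Difference ≈ 117,878.7137 in favor of A.

Account A, by $117,878.71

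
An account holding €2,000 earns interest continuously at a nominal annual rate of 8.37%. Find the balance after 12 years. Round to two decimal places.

€5,460.54

A = P·e^(rt) = 2,000·e^(0.0837·12) = 2,000·e^1.0044.
e^1.0044 ≈ 2.73026862, so A ≈ 5,460.5372.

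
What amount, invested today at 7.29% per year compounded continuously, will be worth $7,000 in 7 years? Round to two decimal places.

P = A·e^(−rt) = 7,000·e^(−0.5103).
e^(−0.5103) ≈ 0.6003154572, so P ≈ 4,202.2082.

$4,202.21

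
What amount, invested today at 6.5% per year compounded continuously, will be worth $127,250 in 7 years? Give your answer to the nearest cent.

$80,733.50

P = A·e^(−rt) = 127,250·e^(−0.455).
e^(−0.455) ≈ 0.634447967948, so P ≈ 80,733.5039.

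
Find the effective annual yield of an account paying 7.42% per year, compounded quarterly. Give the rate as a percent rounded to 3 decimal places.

One year is 4 periods at 0.01855 each: (1 + 0.01855)^4 ≈ 1.07629.
EAR = 1.07629 − 1 ≈ 7.62903%.

7.629%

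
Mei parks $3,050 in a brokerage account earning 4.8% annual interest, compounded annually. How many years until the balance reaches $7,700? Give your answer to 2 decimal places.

We need (1 + 0.048)^t = 2.5246, so t = ln 2.5246 / ln 1.048 ≈ 19.7527.

19.75 years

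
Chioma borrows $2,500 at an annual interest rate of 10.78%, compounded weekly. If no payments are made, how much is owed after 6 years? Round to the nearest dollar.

Periodic rate = 10.78%/52 = 0.00207308; periods = 52·6 = 312.
A = 2,500·(1 + 0.1078/52)^312 ≈ 2,500·1.908142951 ≈ 4,770.3574.

$4,770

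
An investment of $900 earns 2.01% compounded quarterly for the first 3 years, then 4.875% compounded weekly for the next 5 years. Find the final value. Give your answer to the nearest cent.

$1,219.48

After 3 years at 2.01%: 900 × 1.061994774 ≈ 955.7953.
Then 5 years at 4.875%: 955.7953 × 1.275879588 ≈ 1,219.4797.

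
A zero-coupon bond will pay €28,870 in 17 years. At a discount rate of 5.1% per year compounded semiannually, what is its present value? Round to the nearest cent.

Growth factor = (1 + 0.0255)^34 ≈ 2.3540332886.
P = 28,870/2.3540332886 ≈ 12,264.0577.

€12,264.06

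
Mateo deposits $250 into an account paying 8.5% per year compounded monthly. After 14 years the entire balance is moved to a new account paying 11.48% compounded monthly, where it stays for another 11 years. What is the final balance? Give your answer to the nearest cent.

Phase 1: 250·(1 + 0.085/12)^168 ≈ 818.3304.
Phase 2: 818.3304·(1 + 0.1148/12)^132 ≈ 2,875.7362.

$2,875.74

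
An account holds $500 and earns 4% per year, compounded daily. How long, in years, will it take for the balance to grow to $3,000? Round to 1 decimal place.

We need (1 + 0.000109589)^(365t) = 6, so 365t = ln 6 / ln 1.00011 ≈ 16350.7010.
t ≈ 16350.7010/365 = 44.7964 years.

44.8 years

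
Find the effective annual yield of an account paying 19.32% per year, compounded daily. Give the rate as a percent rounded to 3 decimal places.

EAR = (1 + 19.32%/365)^365 − 1 = (1 + 0.000529315)^365 − 1.
(1 + 0.000529315)^365 ≈ 1.213063, so EAR ≈ 21.30634%.

21.306%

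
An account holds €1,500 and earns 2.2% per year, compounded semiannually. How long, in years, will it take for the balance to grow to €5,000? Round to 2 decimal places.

(1 + 0.011)^(2t) = 5,000/1,500 = 3.3333.
2t·ln(1 + 0.011) = ln(3.3333); 2t = 1.204/0.0109399 ≈ 110.0530.
t ≈ 55.0265 years.

55.03 years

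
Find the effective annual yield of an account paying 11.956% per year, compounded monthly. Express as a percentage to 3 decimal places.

One year is 12 periods at 0.00996333 each: (1 + 0.00996333)^12 ≈ 1.126334.
EAR = 1.126334 − 1 ≈ 12.63342%.

12.633%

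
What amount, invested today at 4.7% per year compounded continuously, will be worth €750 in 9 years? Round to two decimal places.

P = A·e^(−rt) = 750·e^(−0.423).
e^(−0.423) ≈ 0.655078633, so P ≈ 491.3090.

€491.31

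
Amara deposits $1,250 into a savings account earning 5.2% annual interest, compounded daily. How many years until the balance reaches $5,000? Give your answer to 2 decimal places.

26.66 years

(1 + 0.000142466)^(365t) = 5,000/1,250 = 4.
365t·ln(1 + 0.000142466) = ln(4); 365t = 1.3863/0.000142456 ≈ 9731.4132.
t ≈ 26.6614 years.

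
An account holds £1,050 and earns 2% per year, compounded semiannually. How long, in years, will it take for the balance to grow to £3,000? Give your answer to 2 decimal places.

We need (1 + 0.01)^(2t) = 2.8571, so 2t = ln 2.8571 / ln 1.01 ≈ 105.5063.
t ≈ 105.5063/2 = 52.7531 years.

52.75 years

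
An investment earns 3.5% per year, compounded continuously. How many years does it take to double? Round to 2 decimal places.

e^(0.035t) = 2, so 0.035t = ln 2 ≈ 0.69315.
t ≈ 0.69315/0.035 ≈ 19.8042.

19.80 years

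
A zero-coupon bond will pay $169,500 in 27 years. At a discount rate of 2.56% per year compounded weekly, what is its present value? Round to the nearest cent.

$84,929.63

Periodic rate = 2.56%/52 = 0.000492308; 1404 periods.
P = 169,500/(1 + 0.0256/52)^1404 ≈ 169,500/1.9957699471 ≈ 84,929.6284.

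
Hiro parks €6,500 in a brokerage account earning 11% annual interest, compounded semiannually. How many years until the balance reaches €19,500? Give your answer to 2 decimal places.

10.26 years

We need (1 + 0.055)^(2t) = 3, so 2t = ln 3 / ln 1.055 ≈ 20.5192.
t ≈ 20.5192/2 = 10.2596 years.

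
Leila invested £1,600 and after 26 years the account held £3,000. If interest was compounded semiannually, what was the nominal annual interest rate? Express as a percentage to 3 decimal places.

The 52-period growth factor is 3,000/1,600 = 1.875.
r/2 = 1.875^(1/52) − 1 ≈ 0.012162, so r ≈ 2·0.012162 = 2.43240%.

2.432%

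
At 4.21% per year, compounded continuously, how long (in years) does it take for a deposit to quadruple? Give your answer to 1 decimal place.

32.9 years

e^(0.0421t) = 4, so 0.0421t = ln 4 ≈ 1.3863.
t ≈ 1.3863/0.0421 ≈ 32.9286.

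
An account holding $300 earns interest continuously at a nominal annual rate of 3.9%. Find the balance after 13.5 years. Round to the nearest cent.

$507.90

A = P·e^(rt) = 300·e^(0.039·13.5) = 300·e^0.5265.
e^0.5265 ≈ 1.69299644, so A ≈ 507.8989.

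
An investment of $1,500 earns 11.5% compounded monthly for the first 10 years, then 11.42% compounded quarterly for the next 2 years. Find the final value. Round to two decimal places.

Phase 1: 1,500·(1 + 0.115/12)^120 ≈ 4,711.4214.
Phase 2: 4,711.4214·(1 + 0.02855)^8 ≈ 5,901.4023.

$5,901.40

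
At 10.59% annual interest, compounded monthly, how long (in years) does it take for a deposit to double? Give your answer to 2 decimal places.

(1 + 0.008825)^(12t) = 2.
12t = ln 2 / ln(1 + 0.008825) ≈ 0.69315/0.00878629 ≈ 78.8897.
t ≈ 6.5741.

6.57 years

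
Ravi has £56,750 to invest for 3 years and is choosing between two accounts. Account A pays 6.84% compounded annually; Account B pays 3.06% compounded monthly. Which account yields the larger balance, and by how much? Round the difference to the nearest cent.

Account A, by £7,010.79

Account A growth factor: (1 + 0.0684)^3 ≈ 1.2195556935; balance ≈ 69,209.7856.
Account B growth factor: (1 + 0.00255)^36 ≈ 1.0960174979; balance ≈ 62,198.9930.
Account A is larger by 7,010.7926.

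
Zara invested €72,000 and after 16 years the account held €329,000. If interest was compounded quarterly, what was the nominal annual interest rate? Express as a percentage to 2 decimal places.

9.61%

(1 + r/4)^64 = 329,000/72,000 = 4.56944.
1 + r/4 = 4.56944^(1/64) ≈ 1.024025, so r/4 ≈ 0.0240245.
r ≈ 4·0.0240245 = 9.60982%.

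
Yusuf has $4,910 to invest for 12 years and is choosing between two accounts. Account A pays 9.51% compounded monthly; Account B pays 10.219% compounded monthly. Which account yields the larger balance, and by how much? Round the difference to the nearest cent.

Account B, by $1,347.32

A: (1 + 0.007925)^144 ≈ 3.1164724748, so 4,910 × 3.1164724748 ≈ 15,301.8799.
B: (1 + 0.10219/12)^144 ≈ 3.3908751925, so 4,910 × 3.3908751925 ≈ 16,649.1972.
Difference ≈ 1,347.3173 in favor of B.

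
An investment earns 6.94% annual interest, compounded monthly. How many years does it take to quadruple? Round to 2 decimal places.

(1 + 0.00578333)^(12t) = 4.
12t = ln 4 / ln(1 + 0.00578333) ≈ 1.3863/0.00576667 ≈ 240.3976.
t ≈ 20.0331.

20.03 years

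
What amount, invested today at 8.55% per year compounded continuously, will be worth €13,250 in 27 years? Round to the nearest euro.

€1,317

P = A·e^(−rt) = 13,250·e^(−2.3085).
e^(−2.3085) ≈ 0.099410255162, so P ≈ 1,317.1859.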